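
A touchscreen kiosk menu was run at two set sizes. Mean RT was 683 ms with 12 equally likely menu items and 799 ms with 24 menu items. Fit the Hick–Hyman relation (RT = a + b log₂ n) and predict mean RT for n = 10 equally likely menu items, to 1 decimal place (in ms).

652.5 ms

RT is linear in log₂ n, so two points fix the line:
  b = (799 − 683) / (log₂ 24 − log₂ 12) = 116 / (4.5850 − 3.5850) = 116.000 ms/bit
  a = 683 − 116.000 × 3.5850 = 267.144 ms
Then RT(10) = 267.144 + 116.000 × log₂ 10 = 267.144 + 116.000 × 3.3219 ≈ 652.488 ms.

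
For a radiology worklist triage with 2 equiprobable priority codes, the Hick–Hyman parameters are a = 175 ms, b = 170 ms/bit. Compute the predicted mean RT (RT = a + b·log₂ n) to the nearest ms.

345 ms

log₂(2) = 1 bits, so RT = 175 + 170 × 1 ≈ 345.000 ms.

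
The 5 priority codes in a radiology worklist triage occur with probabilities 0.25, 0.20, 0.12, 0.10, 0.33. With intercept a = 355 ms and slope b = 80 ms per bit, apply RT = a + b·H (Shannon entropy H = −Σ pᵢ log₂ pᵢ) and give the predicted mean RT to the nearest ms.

530 ms

H = 0.25·log₂(1/0.25) + 0.20·log₂(1/0.20) + 0.12·log₂(1/0.12) + 0.10·log₂(1/0.10) + 0.33·log₂(1/0.33) = 2.1915 bits.
RT = 355 + 80 × 2.1915 = 530.32 ms.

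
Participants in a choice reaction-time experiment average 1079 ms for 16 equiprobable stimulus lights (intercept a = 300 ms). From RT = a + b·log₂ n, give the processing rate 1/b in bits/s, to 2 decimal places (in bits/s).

b = (1079 − 300)/log₂ 16 = 779/4 = 194.750 ms per bit = 0.19475 s/bit; the reciprocal is 5.135 bits/s.

5.13 bits/s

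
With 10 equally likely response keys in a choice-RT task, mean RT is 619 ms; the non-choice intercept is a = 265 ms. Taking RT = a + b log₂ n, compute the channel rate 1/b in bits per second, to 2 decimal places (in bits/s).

Choice component = 619 − 265 = 354 ms over log₂(10) = 3.3219 bits.
b = 354 / 3.3219 = 106.565 ms/bit, so 1/b = 9.384 bits/s.

9.38 bits/s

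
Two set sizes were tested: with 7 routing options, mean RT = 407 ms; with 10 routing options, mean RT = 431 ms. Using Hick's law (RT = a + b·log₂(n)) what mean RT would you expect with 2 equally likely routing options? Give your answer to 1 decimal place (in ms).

322.7 ms

Solve the two-equation system in a and b:
  b = (431 − 407) / (log₂ 10 − log₂ 7) = 24 / (3.3219 − 2.8074) = 46.641 ms/bit
  a = 407 − 46.641 × 2.8074 = 276.063 ms
Then RT(2) = 276.063 + 46.641 × log₂ 2 = 276.063 + 46.641 × 1 ≈ 322.704 ms.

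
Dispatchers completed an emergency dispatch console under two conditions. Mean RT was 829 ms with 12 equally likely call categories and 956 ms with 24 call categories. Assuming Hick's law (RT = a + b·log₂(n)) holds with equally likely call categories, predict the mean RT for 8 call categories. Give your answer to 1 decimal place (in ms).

RT is linear in log₂ n, so two points fix the line:
  b = (956 − 829) / (log₂ 24 − log₂ 12) = 127 / (4.5850 − 3.5850) = 127.000 ms/bit
  a = 829 − 127.000 × 3.5850 = 373.710 ms
Then RT(8) = 373.710 + 127.000 × log₂ 8 = 373.710 + 127.000 × 3 ≈ 754.710 ms.

754.7 ms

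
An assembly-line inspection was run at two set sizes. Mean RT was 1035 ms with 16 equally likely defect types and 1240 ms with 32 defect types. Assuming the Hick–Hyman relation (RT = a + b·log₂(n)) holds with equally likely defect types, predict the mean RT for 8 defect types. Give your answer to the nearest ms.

830 ms

Solve the two-equation system in a and b:
  b = (1240 − 1035) / (log₂ 32 − log₂ 16) = 205 / (5 − 4) = 205 ms/bit
  a = 1035 − 205 × 4 = 215 ms
Then RT(8) = 215 + 205 × log₂ 8 = 215 + 205 × 3 ≈ 830.000 ms.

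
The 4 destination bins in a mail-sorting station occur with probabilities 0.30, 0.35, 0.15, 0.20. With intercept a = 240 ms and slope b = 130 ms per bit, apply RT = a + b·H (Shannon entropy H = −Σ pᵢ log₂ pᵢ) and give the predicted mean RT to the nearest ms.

490 ms

H = 0.30·log₂(1/0.30) + 0.35·log₂(1/0.35) + 0.15·log₂(1/0.15) + 0.20·log₂(1/0.20) = 1.9261 bits.
RT = 240 + 130 × 1.9261 = 490.40 ms.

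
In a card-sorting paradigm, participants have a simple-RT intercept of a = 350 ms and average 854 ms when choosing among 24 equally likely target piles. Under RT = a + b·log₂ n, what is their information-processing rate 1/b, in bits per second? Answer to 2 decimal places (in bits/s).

Choice component = 854 − 350 = 504 ms over log₂(24) = 4.5850 bits.
b = 504 / 4.5850 = 109.925 ms/bit, so 1/b = 9.097 bits/s.

9.10 bits/s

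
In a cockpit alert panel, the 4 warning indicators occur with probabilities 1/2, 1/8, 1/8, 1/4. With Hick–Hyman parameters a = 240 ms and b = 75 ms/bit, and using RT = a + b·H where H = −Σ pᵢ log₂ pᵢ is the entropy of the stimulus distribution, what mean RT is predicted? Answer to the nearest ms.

H = −Σ pᵢ log₂ pᵢ = 0.5·1 + 0.125·3 + 0.125·3 + 0.25·2 = 1.750 bits.
RT = 240 + 75 × 1.750 = 371.25 ms.

371 ms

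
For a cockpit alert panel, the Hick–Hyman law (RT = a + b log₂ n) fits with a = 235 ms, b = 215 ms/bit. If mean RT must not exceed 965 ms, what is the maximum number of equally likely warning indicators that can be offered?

10

Information budget: (965 − 235)/215 = 3.3953 bits, so n ≤ 2^3.3953 = 10.522 → at most 10.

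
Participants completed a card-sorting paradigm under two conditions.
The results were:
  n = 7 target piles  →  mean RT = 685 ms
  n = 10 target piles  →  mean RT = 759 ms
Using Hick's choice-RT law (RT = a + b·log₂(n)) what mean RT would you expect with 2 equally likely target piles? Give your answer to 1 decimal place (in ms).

425.1 ms

Fit slope and intercept:
  b = (759 − 685) / (log₂ 10 − log₂ 7) = 74 / (3.3219 − 2.8074) = 143.809 ms/bit
  a = 685 − 143.809 × 2.8074 = 281.278 ms
Then RT(2) = 281.278 + 143.809 × log₂ 2 = 281.278 + 143.809 × 1 ≈ 425.087 ms.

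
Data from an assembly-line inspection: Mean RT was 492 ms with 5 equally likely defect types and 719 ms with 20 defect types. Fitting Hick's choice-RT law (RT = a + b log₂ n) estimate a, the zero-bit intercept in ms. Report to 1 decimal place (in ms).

Slope: b = (719 − 492) / (log₂ 20 − log₂ 5) = 227/2.0000 = 113.500 ms/bit.
Intercept: a = 492 − 113.500·log₂(5) = 228.461 ms.

228.5 ms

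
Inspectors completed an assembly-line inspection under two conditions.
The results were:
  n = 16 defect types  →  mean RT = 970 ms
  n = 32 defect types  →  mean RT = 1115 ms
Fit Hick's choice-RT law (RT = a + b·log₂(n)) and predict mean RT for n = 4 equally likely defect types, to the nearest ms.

RT is linear in log₂ n, so two points fix the line:
  b = (1115 − 970) / (log₂ 32 − log₂ 16) = 145 / (5 − 4) = 145 ms/bit
  a = 970 − 145 × 4 = 390 ms
Then RT(4) = 390 + 145 × log₂ 4 = 390 + 145 × 2 ≈ 680.000 ms.

680 ms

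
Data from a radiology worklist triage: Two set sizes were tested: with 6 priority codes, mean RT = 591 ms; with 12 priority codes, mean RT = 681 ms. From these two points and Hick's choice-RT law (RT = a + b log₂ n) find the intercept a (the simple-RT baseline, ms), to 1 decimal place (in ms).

358.4 ms

b = (RT₂ − RT₁)/(log₂ n₂ − log₂ n₁) = (681 − 591)/(3.5850 − 2.5850) = 90.000 ms/bit.
Intercept: a = 591 − 90.000·log₂(6) = 358.353 ms.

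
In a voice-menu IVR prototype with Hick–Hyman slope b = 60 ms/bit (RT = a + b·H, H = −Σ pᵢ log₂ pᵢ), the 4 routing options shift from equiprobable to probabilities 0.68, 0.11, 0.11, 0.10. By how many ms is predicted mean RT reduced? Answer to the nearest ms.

Equiprobable entropy H₀ = log₂ 4 = 2.0000 bits.
Skewed entropy H = −Σ pᵢ log₂ pᵢ = 1.4111 bits.
ΔRT = b·(H₀ − H) = 60 × 0.5889 = 35.33 ms.

35 ms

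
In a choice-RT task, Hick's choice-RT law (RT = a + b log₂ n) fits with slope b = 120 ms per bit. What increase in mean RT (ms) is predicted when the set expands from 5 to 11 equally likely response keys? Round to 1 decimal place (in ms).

ΔRT = (a + b log₂ n₂) − (a + b log₂ n₁) = b·(log₂ n₂ − log₂ n₁).
log₂(11) − log₂(5) = 3.4594 − 2.3219 = 1.1375.
ΔRT = 120 × 1.1375 = 136.500 ms.

136.5 ms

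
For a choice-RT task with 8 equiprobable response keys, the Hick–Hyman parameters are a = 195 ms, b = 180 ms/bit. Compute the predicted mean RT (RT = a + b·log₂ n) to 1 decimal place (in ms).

log₂(8) = 3 bits, so RT = 195 + 180 × 3 ≈ 735.000 ms.

735.0 ms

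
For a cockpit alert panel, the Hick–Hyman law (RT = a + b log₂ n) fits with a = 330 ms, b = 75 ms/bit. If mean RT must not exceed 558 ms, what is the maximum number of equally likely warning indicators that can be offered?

8

Set 330 + 75·log₂ n ≤ 558 → log₂ n ≤ (558 − 330)/75 = 3.0400.
So n ≤ 2^3.0400 = 8.225; the largest integer n is 8.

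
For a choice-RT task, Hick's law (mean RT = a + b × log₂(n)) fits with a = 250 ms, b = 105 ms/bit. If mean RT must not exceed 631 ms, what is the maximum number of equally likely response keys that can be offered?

12

Information budget: (631 − 250)/105 = 3.6286 bits, so n ≤ 2^3.6286 = 12.368 → at most 12.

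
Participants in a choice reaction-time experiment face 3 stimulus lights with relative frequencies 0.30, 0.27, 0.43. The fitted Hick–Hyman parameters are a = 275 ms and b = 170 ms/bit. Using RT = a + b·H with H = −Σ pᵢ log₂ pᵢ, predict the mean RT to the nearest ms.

539 ms

H = 0.30·log₂(1/0.30) + 0.27·log₂(1/0.27) + 0.43·log₂(1/0.43) = 1.5547 bits.
RT = 275 + 170 × 1.5547 = 539.29 ms.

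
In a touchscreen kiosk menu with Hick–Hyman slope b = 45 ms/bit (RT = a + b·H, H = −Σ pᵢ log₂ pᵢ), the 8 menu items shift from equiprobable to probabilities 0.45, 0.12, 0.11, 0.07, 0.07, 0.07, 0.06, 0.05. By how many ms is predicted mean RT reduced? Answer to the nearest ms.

The RT saving is b·ΔH. Equiprobable H₀ = log₂(8) = 3.0000 bits; with the given probabilities H = 2.5011 bits.
b·(H₀ − H) = 45 × (3.0000 − 2.5011) = 22.45 ms.

22 ms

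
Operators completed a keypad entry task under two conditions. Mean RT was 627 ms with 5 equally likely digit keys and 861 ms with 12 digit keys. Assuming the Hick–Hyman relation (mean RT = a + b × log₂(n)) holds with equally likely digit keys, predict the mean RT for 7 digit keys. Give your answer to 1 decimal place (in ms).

716.9 ms

RT is linear in log₂ n, so two points fix the line:
  b = (861 − 627) / (log₂ 12 − log₂ 5) = 234 / (3.5850 − 2.3219) = 185.268 ms/bit
  a = 627 − 185.268 × 2.3219 = 196.821 ms
Then RT(7) = 196.821 + 185.268 × log₂ 7 = 196.821 + 185.268 × 2.8074 ≈ 716.934 ms.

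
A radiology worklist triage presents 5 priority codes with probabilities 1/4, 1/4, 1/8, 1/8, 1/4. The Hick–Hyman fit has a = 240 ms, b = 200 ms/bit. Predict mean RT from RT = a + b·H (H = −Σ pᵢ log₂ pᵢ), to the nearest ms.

H = −Σ pᵢ log₂ pᵢ = 0.25·2 + 0.25·2 + 0.125·3 + 0.125·3 + 0.25·2 = 2.250 bits.
RT = 240 + 200 × 2.250 = 690.00 ms.

690 ms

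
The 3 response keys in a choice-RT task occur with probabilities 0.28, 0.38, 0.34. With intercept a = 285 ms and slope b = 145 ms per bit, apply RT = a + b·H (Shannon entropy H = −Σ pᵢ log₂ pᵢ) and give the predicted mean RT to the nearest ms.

513 ms

Entropy contributions −pᵢ log₂ pᵢ: 0.5142, 0.5305, 0.5292; sum H = 1.5738 bits.
RT = a + bH = 285 + 145·1.5738 = 513.21 ms.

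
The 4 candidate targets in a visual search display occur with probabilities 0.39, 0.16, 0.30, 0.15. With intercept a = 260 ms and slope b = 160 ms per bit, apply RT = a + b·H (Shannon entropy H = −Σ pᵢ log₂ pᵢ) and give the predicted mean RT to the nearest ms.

Entropy contributions −pᵢ log₂ pᵢ: 0.5298, 0.4230, 0.5211, 0.4105; sum H = 1.8844 bits.
RT = a + bH = 260 + 160·1.8844 = 561.51 ms.

562 ms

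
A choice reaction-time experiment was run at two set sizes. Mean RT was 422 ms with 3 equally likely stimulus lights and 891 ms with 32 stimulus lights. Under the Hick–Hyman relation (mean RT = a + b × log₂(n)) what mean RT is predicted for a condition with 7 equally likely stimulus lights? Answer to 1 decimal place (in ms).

Solve the two-equation system in a and b:
  b = (891 − 422) / (log₂ 32 − log₂ 3) = 469 / (5 − 1.5850) = 137.334 ms/bit
  a = 422 − 137.334 × 1.5850 = 204.331 ms
Then RT(7) = 204.331 + 137.334 × log₂ 7 = 204.331 + 137.334 × 2.8074 ≈ 589.876 ms.

589.9 ms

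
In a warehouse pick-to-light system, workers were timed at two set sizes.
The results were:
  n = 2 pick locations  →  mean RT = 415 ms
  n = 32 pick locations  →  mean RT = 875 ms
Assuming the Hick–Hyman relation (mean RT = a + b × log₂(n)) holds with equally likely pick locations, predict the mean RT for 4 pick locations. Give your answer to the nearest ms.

530 ms

With log₂ n on the abscissa the relation is linear; from the two conditions:
  b = (875 − 415) / (log₂ 32 − log₂ 2) = 460 / (5 − 1) = 115 ms/bit
  a = 415 − 115 × 1 = 300 ms
Then RT(4) = 300 + 115 × log₂ 4 = 300 + 115 × 2 ≈ 530.000 ms.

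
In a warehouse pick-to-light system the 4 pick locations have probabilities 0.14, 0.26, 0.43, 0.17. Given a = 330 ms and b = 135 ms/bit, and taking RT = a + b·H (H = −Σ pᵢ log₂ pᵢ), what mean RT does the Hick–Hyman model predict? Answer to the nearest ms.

581 ms

Entropy contributions −pᵢ log₂ pᵢ: 0.3971, 0.5053, 0.5236, 0.4346; sum H = 1.8605 bits.
RT = a + bH = 330 + 135·1.8605 = 581.17 ms.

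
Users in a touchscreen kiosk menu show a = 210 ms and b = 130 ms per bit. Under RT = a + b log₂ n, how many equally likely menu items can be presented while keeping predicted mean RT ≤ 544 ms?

130·log₂ n ≤ 544 − 210 = 334, giving log₂ n ≤ 2.5692 and n ≤ 5.935. The largest whole number is 5.

5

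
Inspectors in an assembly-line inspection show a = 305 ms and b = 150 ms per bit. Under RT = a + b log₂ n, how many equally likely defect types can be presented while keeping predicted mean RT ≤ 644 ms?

4

Set 305 + 150·log₂ n ≤ 644 → log₂ n ≤ (644 − 305)/150 = 2.2600.
So n ≤ 2^2.2600 = 4.790; the largest integer n is 4.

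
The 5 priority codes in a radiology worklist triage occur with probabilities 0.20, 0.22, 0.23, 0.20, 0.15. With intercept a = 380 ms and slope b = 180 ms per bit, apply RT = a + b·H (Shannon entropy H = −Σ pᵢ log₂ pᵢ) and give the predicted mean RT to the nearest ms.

795 ms

Entropy contributions −pᵢ log₂ pᵢ: 0.4644, 0.4806, 0.4877, 0.4644, 0.4105; sum H = 2.3076 bits.
RT = a + bH = 380 + 180·2.3076 = 795.36 ms.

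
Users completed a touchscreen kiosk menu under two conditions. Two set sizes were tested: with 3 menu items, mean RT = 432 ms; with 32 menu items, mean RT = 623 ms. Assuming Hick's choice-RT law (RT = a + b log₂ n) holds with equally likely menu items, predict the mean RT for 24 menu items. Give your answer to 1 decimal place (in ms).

599.8 ms

With log₂ n on the abscissa the relation is linear; from the two conditions:
  b = (623 − 432) / (log₂ 32 − log₂ 3) = 191 / (5 − 1.5850) = 55.929 ms/bit
  a = 432 − 55.929 × 1.5850 = 343.354 ms
Then RT(24) = 343.354 + 55.929 × log₂ 24 = 343.354 + 55.929 × 4.5850 ≈ 599.787 ms.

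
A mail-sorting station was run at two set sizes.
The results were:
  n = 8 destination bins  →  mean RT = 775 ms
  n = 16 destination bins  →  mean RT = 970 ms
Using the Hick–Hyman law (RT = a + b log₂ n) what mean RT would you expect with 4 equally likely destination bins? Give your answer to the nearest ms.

RT is linear in log₂ n, so two points fix the line:
  b = (970 − 775) / (log₂ 16 − log₂ 8) = 195 / (4 − 3) = 195 ms/bit
  a = 775 − 195 × 3 = 190 ms
Then RT(4) = 190 + 195 × log₂ 4 = 190 + 195 × 2 ≈ 580.000 ms.

580 ms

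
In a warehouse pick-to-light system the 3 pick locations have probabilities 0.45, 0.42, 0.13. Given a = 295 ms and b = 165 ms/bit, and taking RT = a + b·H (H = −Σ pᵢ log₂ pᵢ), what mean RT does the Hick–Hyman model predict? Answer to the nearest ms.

530 ms

H = 0.45·log₂(1/0.45) + 0.42·log₂(1/0.42) + 0.13·log₂(1/0.13) = 1.4267 bits.
RT = 295 + 165 × 1.4267 = 530.40 ms.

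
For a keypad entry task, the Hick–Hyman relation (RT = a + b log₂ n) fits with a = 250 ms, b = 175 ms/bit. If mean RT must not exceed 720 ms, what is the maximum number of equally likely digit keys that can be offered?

6

Set 250 + 175·log₂ n ≤ 720 → log₂ n ≤ (720 − 250)/175 = 2.6857.
So n ≤ 2^2.6857 = 6.434; the largest integer n is 6.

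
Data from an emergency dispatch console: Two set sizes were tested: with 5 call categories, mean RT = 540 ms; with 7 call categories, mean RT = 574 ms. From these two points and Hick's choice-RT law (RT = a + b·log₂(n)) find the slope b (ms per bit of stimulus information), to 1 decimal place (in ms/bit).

70.0 ms/bit

The slope on a log₂ axis is (574 − 540) / (2.8074 − 2.3219) = 70.041 ms/bit.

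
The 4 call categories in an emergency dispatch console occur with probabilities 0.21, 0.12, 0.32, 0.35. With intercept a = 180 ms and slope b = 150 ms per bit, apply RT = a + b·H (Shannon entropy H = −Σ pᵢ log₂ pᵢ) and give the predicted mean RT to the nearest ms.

464 ms

Entropy contributions −pᵢ log₂ pᵢ: 0.4728, 0.3671, 0.5260, 0.5301; sum H = 1.8960 bits.
RT = a + bH = 180 + 150·1.8960 = 464.40 ms.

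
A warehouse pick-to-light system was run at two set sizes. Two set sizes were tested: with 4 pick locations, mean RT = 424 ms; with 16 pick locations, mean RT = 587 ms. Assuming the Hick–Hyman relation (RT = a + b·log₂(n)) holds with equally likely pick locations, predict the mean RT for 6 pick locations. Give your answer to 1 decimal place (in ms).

471.7 ms

Fit slope and intercept:
  b = (587 − 424) / (log₂ 16 − log₂ 4) = 163 / (4 − 2) = 81.500 ms/bit
  a = 424 − 81.500 × 2 = 261.000 ms
Then RT(6) = 261.000 + 81.500 × log₂ 6 = 261.000 + 81.500 × 2.5850 ≈ 471.674 ms.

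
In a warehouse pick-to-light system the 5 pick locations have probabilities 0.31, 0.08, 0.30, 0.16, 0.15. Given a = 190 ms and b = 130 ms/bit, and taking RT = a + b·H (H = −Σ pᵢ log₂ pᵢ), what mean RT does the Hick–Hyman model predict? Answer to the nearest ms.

472 ms

H = 0.31·log₂(1/0.31) + 0.08·log₂(1/0.08) + 0.30·log₂(1/0.30) + 0.16·log₂(1/0.16) + 0.15·log₂(1/0.15) = 2.1700 bits.
RT = 190 + 130 × 2.1700 = 472.09 ms.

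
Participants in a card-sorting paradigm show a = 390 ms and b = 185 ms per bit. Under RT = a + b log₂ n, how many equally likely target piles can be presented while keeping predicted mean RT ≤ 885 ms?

185·log₂ n ≤ 885 − 390 = 495, giving log₂ n ≤ 2.6757 and n ≤ 6.389. The largest whole number is 6.

6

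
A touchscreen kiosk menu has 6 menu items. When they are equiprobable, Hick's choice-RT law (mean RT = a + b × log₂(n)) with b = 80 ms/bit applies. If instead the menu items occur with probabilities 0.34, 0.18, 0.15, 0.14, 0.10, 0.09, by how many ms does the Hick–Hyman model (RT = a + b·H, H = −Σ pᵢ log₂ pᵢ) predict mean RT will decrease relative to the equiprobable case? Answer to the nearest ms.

Equiprobable entropy H₀ = log₂ 6 = 2.5850 bits.
Skewed entropy H = −Σ pᵢ log₂ pᵢ = 2.4270 bits.
ΔRT = b·(H₀ − H) = 80 × 0.1580 = 12.64 ms.

13 ms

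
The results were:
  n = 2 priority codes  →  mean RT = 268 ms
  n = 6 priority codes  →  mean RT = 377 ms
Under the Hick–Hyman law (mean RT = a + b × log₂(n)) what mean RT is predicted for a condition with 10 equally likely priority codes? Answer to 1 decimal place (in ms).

427.7 ms

With log₂ n on the abscissa the relation is linear; from the two conditions:
  b = (377 − 268) / (log₂ 6 − log₂ 2) = 109 / (2.5850 − 1) = 68.771 ms/bit
  a = 268 − 68.771 × 1 = 199.229 ms
Then RT(10) = 199.229 + 68.771 × log₂ 10 = 199.229 + 68.771 × 3.3219 ≈ 427.682 ms.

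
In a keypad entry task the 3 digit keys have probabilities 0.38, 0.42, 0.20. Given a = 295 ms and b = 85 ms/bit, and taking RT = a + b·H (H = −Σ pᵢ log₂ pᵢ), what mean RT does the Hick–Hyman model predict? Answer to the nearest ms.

H = 0.38·log₂(1/0.38) + 0.42·log₂(1/0.42) + 0.20·log₂(1/0.20) = 1.5205 bits.
RT = 295 + 85 × 1.5205 = 424.24 ms.

424 ms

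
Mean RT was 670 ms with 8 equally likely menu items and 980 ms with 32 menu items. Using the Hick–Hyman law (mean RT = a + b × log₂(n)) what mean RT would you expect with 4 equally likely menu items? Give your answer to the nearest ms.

RT is linear in log₂ n, so two points fix the line:
  b = (980 − 670) / (log₂ 32 − log₂ 8) = 310 / (5 − 3) = 155 ms/bit
  a = 670 − 155 × 3 = 205 ms
Then RT(4) = 205 + 155 × log₂ 4 = 205 + 155 × 2 ≈ 515.000 ms.

515 ms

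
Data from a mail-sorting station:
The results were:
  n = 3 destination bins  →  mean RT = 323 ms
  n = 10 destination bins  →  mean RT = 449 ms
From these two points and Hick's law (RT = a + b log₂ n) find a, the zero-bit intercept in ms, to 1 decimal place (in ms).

The slope on a log₂ axis is (449 − 323) / (3.3219 − 1.5850) = 72.540 ms/bit.
Intercept: a = 323 − 72.540·log₂(3) = 208.026 ms.

208.0 ms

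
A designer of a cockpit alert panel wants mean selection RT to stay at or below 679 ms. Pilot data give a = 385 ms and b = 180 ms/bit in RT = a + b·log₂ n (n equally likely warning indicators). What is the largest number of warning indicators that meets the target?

Set 385 + 180·log₂ n ≤ 679 → log₂ n ≤ (679 − 385)/180 = 1.6333.
So n ≤ 2^1.6333 = 3.102; the largest integer n is 3.

3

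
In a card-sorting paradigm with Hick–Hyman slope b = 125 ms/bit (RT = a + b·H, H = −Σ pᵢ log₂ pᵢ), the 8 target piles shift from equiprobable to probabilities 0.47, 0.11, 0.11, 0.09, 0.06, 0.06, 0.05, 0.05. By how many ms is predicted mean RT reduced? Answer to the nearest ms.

Equiprobable entropy H₀ = log₂ 8 = 3.0000 bits.
Skewed entropy H = −Σ pᵢ log₂ pᵢ = 2.4444 bits.
ΔRT = b·(H₀ − H) = 125 × 0.5556 = 69.44 ms.

69 ms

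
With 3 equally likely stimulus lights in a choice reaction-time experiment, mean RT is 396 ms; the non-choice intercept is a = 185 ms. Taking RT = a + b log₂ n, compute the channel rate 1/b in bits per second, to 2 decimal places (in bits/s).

Choice component = 396 − 185 = 211 ms over log₂(3) = 1.5850 bits.
b = 211 / 1.5850 = 133.126 ms/bit, so 1/b = 7.512 bits/s.

7.51 bits/s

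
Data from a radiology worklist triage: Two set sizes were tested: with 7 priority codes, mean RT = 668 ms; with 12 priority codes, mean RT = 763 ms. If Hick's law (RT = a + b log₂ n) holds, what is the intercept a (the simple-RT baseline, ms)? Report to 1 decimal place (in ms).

325.0 ms

The slope on a log₂ axis is (763 − 668) / (3.5850 − 2.8074) = 122.170 ms/bit.
a = RT₁ − b·log₂ n₁ = 668 − 122.170 × 2.8074 = 325.027 ms.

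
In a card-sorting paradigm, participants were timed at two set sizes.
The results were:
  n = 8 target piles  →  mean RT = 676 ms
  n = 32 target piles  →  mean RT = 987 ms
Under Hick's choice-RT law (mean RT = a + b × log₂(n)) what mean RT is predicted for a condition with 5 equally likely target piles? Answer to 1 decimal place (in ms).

570.6 ms

RT is linear in log₂ n, so two points fix the line:
  b = (987 − 676) / (log₂ 32 − log₂ 8) = 311 / (5 − 3) = 155.500 ms/bit
  a = 676 − 155.500 × 3 = 209.500 ms
Then RT(5) = 209.500 + 155.500 × log₂ 5 = 209.500 + 155.500 × 2.3219 ≈ 570.560 ms.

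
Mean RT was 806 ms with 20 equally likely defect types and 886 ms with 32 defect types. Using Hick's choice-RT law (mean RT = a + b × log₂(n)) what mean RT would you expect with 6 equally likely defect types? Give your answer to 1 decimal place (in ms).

601.1 ms

Fit slope and intercept:
  b = (886 − 806) / (log₂ 32 − log₂ 20) = 80 / (5 − 4.3219) = 117.982 ms/bit
  a = 806 − 117.982 × 4.3219 = 296.092 ms
Then RT(6) = 296.092 + 117.982 × log₂ 6 = 296.092 + 117.982 × 2.5850 ≈ 601.070 ms.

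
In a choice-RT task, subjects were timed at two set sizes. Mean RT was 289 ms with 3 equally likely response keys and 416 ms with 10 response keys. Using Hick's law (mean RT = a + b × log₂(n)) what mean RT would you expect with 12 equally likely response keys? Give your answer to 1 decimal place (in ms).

435.2 ms

Fit slope and intercept:
  b = (416 − 289) / (log₂ 10 − log₂ 3) = 127 / (3.3219 − 1.5850) = 73.116 ms/bit
  a = 289 − 73.116 × 1.5850 = 173.114 ms
Then RT(12) = 173.114 + 73.116 × log₂ 12 = 173.114 + 73.116 × 3.5850 ≈ 435.232 ms.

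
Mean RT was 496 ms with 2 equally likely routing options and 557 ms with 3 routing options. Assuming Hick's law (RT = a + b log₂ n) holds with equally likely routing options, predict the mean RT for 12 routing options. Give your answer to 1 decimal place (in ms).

Solve the two-equation system in a and b:
  b = (557 − 496) / (log₂ 3 − log₂ 2) = 61 / (1.5850 − 1) = 104.280 ms/bit
  a = 496 − 104.280 × 1 = 391.720 ms
Then RT(12) = 391.720 + 104.280 × log₂ 12 = 391.720 + 104.280 × 3.5850 ≈ 765.560 ms.

765.6 ms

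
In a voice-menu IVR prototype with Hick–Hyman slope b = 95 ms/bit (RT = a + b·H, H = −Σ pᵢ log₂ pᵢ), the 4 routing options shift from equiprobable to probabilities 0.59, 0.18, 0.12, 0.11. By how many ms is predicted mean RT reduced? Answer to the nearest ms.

The RT saving is b·ΔH. Equiprobable H₀ = log₂(4) = 2.0000 bits; with the given probabilities H = 1.6118 bits.
b·(H₀ − H) = 95 × (2.0000 − 1.6118) = 36.88 ms.

37 ms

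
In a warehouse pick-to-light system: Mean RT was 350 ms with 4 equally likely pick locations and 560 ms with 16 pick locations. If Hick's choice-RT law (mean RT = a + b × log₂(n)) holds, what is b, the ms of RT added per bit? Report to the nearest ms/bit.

105 ms/bit

Slope: b = (560 − 350) / (log₂ 16 − log₂ 4) = 210/2.0000 = 105 ms/bit.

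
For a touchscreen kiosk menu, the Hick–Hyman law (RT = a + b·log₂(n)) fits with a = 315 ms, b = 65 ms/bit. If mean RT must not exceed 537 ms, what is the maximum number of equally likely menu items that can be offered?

10

Set 315 + 65·log₂ n ≤ 537 → log₂ n ≤ (537 − 315)/65 = 3.4154.
So n ≤ 2^3.4154 = 10.669; the largest integer n is 10.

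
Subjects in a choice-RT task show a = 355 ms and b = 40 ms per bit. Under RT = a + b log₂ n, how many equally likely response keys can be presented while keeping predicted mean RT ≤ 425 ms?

Set 355 + 40·log₂ n ≤ 425 → log₂ n ≤ (425 − 355)/40 = 1.7500.
So n ≤ 2^1.7500 = 3.364; the largest integer n is 3.

3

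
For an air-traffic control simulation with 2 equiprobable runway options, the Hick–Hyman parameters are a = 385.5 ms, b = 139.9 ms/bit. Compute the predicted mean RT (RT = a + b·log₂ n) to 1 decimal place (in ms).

525.4 ms

log₂(2) = 1 bits, so RT = 385.5 + 139.9 × 1 ≈ 525.400 ms.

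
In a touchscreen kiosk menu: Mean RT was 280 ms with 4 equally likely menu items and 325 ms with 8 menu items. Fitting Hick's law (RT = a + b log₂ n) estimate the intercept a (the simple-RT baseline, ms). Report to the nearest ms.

b = (RT₂ − RT₁)/(log₂ n₂ − log₂ n₁) = (325 − 280)/(3 − 2) = 45 ms/bit.
Intercept: a = 280 − 45·log₂(4) = 190.000 ms.

190 ms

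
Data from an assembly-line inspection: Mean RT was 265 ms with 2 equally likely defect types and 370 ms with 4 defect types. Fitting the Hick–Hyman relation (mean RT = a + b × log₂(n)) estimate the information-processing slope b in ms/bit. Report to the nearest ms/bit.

Slope: b = (370 − 265) / (log₂ 4 − log₂ 2) = 105/1.0000 = 105 ms/bit.

105 ms/bit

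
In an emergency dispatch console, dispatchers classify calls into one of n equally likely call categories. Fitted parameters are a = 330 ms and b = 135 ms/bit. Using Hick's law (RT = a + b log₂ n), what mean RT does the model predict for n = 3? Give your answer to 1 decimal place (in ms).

log₂(3) = 1.5850 bits, so RT = 330 + 135 × 1.5850 ≈ 543.970 ms.

544.0 ms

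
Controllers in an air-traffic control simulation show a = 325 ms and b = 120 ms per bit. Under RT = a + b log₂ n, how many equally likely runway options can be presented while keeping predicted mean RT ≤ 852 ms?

20

Information budget: (852 − 325)/120 = 4.3917 bits, so n ≤ 2^4.3917 = 20.991 → at most 20.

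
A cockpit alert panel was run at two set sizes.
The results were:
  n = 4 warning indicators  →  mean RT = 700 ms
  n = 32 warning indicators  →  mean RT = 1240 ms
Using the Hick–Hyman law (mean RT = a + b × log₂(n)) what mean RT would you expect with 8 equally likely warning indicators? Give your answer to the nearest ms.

880 ms

Fit slope and intercept:
  b = (1240 − 700) / (log₂ 32 − log₂ 4) = 540 / (5 − 2) = 180 ms/bit
  a = 700 − 180 × 2 = 340 ms
Then RT(8) = 340 + 180 × log₂ 8 = 340 + 180 × 3 ≈ 880.000 ms.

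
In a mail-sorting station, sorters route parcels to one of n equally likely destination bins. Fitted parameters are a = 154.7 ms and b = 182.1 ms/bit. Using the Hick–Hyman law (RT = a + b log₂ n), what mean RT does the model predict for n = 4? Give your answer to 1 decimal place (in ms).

log₂(4) = 2 bits, so RT = 154.7 + 182.1 × 2 ≈ 518.900 ms.

518.9 ms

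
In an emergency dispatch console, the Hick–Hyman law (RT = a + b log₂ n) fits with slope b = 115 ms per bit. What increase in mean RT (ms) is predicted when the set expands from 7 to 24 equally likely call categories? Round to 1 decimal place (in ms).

The intercept a cancels: ΔRT = b·(log₂ n₂ − log₂ n₁) = b·log₂(n₂/n₁).
log₂(24) − log₂(7) = 4.5850 − 2.8074 = 1.7776.
ΔRT = 115 × 1.7776 = 204.425 ms.

204.4 ms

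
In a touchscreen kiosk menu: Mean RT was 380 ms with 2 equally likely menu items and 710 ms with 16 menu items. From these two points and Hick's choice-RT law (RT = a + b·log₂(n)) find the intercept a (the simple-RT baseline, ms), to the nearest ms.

b = (RT₂ − RT₁)/(log₂ n₂ − log₂ n₁) = (710 − 380)/(4 − 1) = 110 ms/bit.
a = RT₁ − b·log₂ n₁ = 380 − 110 × 1 = 270.000 ms.

270 ms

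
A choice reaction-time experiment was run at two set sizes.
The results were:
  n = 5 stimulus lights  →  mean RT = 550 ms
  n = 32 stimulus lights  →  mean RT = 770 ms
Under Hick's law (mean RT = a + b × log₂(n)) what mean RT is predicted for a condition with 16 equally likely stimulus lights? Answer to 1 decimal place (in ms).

687.9 ms

Fit slope and intercept:
  b = (770 − 550) / (log₂ 32 − log₂ 5) = 220 / (5 − 2.3219) = 82.149 ms/bit
  a = 550 − 82.149 × 2.3219 = 359.257 ms
Then RT(16) = 359.257 + 82.149 × log₂ 16 = 359.257 + 82.149 × 4 ≈ 687.851 ms.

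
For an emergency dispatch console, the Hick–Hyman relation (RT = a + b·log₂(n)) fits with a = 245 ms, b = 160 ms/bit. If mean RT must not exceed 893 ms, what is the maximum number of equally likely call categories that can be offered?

16

160·log₂ n ≤ 893 − 245 = 648, giving log₂ n ≤ 4.0500 and n ≤ 16.564. The largest whole number is 16.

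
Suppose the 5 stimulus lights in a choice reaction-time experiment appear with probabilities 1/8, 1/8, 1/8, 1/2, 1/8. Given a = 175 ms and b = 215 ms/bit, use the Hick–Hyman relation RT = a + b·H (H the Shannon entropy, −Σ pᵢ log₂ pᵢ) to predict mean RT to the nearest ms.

Each term −pᵢ log₂ pᵢ: 0.125·3 + 0.125·3 + 0.125·3 + 0.5·1 + 0.125·3; summed, H = 2.000 bits.
Mean RT = a + bH = 175 + 215·2.000 = 605.00 ms.

605 ms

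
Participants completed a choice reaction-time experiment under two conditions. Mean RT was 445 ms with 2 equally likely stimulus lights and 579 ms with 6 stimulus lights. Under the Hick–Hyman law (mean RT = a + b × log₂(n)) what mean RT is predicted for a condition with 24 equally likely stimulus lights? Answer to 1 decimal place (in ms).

With log₂ n on the abscissa the relation is linear; from the two conditions:
  b = (579 − 445) / (log₂ 6 − log₂ 2) = 134 / (2.5850 − 1) = 84.545 ms/bit
  a = 445 − 84.545 × 1 = 360.455 ms
Then RT(24) = 360.455 + 84.545 × log₂ 24 = 360.455 + 84.545 × 4.5850 ≈ 748.089 ms.

748.1 ms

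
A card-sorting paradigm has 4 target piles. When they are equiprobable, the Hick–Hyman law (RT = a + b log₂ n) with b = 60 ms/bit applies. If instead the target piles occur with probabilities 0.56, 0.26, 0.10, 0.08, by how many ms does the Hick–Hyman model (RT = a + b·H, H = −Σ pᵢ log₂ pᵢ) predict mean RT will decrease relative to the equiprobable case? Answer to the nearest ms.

Equiprobable entropy H₀ = log₂ 4 = 2.0000 bits.
Skewed entropy H = −Σ pᵢ log₂ pᵢ = 1.5974 bits.
ΔRT = b·(H₀ − H) = 60 × 0.4026 = 24.15 ms.

24 ms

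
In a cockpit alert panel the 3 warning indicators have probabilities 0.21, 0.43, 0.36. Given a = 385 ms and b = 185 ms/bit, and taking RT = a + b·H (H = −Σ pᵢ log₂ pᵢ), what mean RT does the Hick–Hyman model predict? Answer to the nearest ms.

667 ms

H = 0.21·log₂(1/0.21) + 0.43·log₂(1/0.43) + 0.36·log₂(1/0.36) = 1.5270 bits.
RT = 385 + 185 × 1.5270 = 667.50 ms.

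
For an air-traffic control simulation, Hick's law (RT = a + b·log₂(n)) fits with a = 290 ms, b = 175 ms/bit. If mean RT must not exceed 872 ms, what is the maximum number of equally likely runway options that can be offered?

Set 290 + 175·log₂ n ≤ 872 → log₂ n ≤ (872 − 290)/175 = 3.3257.
So n ≤ 2^3.3257 = 10.026; the largest integer n is 10.

10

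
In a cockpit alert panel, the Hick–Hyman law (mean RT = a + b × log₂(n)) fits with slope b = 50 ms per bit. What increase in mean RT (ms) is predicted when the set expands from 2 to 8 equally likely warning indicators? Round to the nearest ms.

100 ms

Only the slope matters, since a is common to both: ΔRT = b·log₂(n₂/n₁).
log₂(8) − log₂(2) = log₂(8/2) = log₂(4) = 2.
ΔRT = 50 × 2.0000 = 100.000 ms.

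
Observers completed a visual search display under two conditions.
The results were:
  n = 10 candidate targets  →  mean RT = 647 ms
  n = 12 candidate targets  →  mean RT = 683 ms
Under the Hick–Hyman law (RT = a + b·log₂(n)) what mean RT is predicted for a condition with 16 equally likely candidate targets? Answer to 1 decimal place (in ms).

739.8 ms

RT is linear in log₂ n, so two points fix the line:
  b = (683 − 647) / (log₂ 12 − log₂ 10) = 36 / (3.5850 − 3.3219) = 136.864 ms/bit
  a = 647 − 136.864 × 3.3219 = 192.347 ms
Then RT(16) = 192.347 + 136.864 × log₂ 16 = 192.347 + 136.864 × 4 ≈ 739.804 ms.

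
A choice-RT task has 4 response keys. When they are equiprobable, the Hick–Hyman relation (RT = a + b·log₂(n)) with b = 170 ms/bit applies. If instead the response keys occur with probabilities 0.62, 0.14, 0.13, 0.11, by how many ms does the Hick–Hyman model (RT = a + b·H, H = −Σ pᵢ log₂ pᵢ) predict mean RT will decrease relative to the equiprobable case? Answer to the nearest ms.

The RT saving is b·ΔH. Equiprobable H₀ = log₂(4) = 2.0000 bits; with the given probabilities H = 1.5576 bits.
b·(H₀ − H) = 170 × (2.0000 − 1.5576) = 75.20 ms.

75 ms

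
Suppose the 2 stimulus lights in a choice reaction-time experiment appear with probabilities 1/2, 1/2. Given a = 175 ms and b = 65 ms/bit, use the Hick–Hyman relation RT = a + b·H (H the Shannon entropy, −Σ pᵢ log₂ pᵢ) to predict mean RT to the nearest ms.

H = −Σ pᵢ log₂ pᵢ = 0.5·1 + 0.5·1 = 1.000 bits.
RT = 175 + 65 × 1.000 = 240.00 ms.

240 ms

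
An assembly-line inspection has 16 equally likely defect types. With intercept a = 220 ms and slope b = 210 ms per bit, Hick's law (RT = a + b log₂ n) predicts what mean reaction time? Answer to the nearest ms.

1060 ms

log₂(16) = 4 bits, so RT = 220 + 210 × 4 ≈ 1060.000 ms.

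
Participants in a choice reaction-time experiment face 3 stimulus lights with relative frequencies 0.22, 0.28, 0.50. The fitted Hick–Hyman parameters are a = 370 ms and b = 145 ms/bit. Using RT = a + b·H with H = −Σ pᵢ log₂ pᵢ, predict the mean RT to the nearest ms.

Entropy contributions −pᵢ log₂ pᵢ: 0.4806, 0.5142, 0.5000; sum H = 1.4948 bits.
RT = a + bH = 370 + 145·1.4948 = 586.75 ms.

587 ms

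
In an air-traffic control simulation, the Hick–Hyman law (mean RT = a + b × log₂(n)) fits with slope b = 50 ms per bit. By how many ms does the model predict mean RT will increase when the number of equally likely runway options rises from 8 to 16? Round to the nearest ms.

50 ms

ΔRT = (a + b log₂ n₂) − (a + b log₂ n₁) = b·(log₂ n₂ − log₂ n₁).
log₂(16) − log₂(8) = log₂(16/8) = log₂(2) = 1.
ΔRT = 50 × 1.0000 = 50.000 ms.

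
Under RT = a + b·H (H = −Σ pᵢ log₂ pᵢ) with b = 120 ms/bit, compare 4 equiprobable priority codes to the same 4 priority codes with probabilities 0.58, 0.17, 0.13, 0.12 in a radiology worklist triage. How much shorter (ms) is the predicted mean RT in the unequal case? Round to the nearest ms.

43 ms

Equiprobable entropy H₀ = log₂ 4 = 2.0000 bits.
Skewed entropy H = −Σ pᵢ log₂ pᵢ = 1.6401 bits.
ΔRT = b·(H₀ − H) = 120 × 0.3599 = 43.19 ms.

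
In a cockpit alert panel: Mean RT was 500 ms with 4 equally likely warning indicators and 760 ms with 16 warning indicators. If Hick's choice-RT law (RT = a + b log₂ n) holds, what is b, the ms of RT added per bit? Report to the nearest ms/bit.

130 ms/bit

The slope on a log₂ axis is (760 − 500) / (4 − 2) = 130 ms/bit.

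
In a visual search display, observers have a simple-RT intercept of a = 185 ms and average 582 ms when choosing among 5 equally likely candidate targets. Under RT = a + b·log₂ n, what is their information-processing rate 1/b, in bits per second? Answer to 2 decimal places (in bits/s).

Choice component = 582 − 185 = 397 ms over log₂(5) = 2.3219 bits.
b = 397 / 2.3219 = 170.979 ms/bit, so 1/b = 5.849 bits/s.

5.85 bits/s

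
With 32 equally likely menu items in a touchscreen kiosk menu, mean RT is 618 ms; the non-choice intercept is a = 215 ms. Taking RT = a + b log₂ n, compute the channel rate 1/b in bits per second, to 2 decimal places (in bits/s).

b = (618 − 215)/log₂ 32 = 403/5 = 80.600 ms per bit = 0.08060 s/bit; the reciprocal is 12.407 bits/s.

12.41 bits/s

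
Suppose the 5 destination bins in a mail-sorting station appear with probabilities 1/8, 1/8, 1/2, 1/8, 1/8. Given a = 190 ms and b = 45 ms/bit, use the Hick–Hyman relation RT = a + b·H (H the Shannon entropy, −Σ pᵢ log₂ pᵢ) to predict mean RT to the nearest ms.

Each term −pᵢ log₂ pᵢ: 0.125·3 + 0.125·3 + 0.5·1 + 0.125·3 + 0.125·3; summed, H = 2.000 bits.
Mean RT = a + bH = 190 + 45·2.000 = 280.00 ms.

280 ms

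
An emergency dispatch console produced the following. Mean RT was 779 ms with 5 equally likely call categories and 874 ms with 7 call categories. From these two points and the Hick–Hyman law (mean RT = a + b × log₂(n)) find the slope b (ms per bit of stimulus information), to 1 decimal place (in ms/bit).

195.7 ms/bit

The slope on a log₂ axis is (874 − 779) / (2.8074 − 2.3219) = 195.704 ms/bit.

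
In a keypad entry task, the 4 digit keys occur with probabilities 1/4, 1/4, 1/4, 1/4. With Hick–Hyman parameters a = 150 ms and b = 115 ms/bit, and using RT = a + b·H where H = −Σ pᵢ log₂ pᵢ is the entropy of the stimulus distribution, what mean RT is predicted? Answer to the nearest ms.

Each term −pᵢ log₂ pᵢ: 0.25·2 + 0.25·2 + 0.25·2 + 0.25·2; summed, H = 2.000 bits.
Mean RT = a + bH = 150 + 115·2.000 = 380.00 ms.

380 ms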